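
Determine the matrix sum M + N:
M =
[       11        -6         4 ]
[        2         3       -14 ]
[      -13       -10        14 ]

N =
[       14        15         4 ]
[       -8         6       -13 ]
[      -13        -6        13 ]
M + N =
[       25         9         8 ]
[       -6         9       -27 ]
[      -26       -16        27 ]

Matrix addition is elementwise: (M+N)[i][j] = M[i][j] + N[i][j].
  (M+N)[0][0] = (11) + (14) = 25
  (M+N)[0][1] = (-6) + (15) = 9
  (M+N)[0][2] = (4) + (4) = 8
  (M+N)[1][0] = (2) + (-8) = -6
  (M+N)[1][1] = (3) + (6) = 9
  (M+N)[1][2] = (-14) + (-13) = -27
  (M+N)[2][0] = (-13) + (-13) = -26
  (M+N)[2][1] = (-10) + (-6) = -16
  (M+N)[2][2] = (14) + (13) = 27
M + N =
[       25         9         8 ]
[       -6         9       -27 ]
[      -26       -16        27 ]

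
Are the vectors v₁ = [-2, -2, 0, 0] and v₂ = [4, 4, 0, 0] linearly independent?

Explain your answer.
No, linearly dependent (v₂ = -2·v₁)

Check whether there is a scalar k with v₂ = k·v₁.
Comparing components, k = -2 satisfies -2·[-2, -2, 0, 0] = [4, 4, 0, 0].
Since v₂ is a scalar multiple of v₁, the two vectors are linearly dependent.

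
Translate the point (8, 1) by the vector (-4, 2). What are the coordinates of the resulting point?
(4, 3)

Translation by (-4, 2):
x' = 8 + -4 = 4
y' = 1 + 2 = 3
Homogeneous matrix: [[1, 0, -4], [0, 1, 2], [0, 0, 1]]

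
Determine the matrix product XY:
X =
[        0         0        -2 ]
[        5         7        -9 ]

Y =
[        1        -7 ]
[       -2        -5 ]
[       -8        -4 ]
XY =
[       16         8 ]
[       63       -34 ]

Matrix multiplication: (XY)[i][j] = sum over k of X[i][k] * Y[k][j].
  (XY)[0][0] = (0)*(1) + (0)*(-2) + (-2)*(-8) = 16
  (XY)[0][1] = (0)*(-7) + (0)*(-5) + (-2)*(-4) = 8
  (XY)[1][0] = (5)*(1) + (7)*(-2) + (-9)*(-8) = 63
  (XY)[1][1] = (5)*(-7) + (7)*(-5) + (-9)*(-4) = -34
XY =
[       16         8 ]
[       63       -34 ]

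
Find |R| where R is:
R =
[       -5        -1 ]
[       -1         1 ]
det(R) = -6

For a 2×2 matrix [[a, b], [c, d]], det = a*d - b*c.
det(R) = (-5)*(1) - (-1)*(-1) = -5 - 1 = -6.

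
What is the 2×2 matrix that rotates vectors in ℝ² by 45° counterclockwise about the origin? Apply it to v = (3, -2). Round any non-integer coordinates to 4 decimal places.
R = [[√2/2, -√2/2], [√2/2, √2/2]]; R·v = (3.5355, 0.7071)

A counterclockwise rotation by angle θ in ℝ² has matrix R(θ) = [[cos θ, -sin θ], [sin θ, cos θ]].
For θ = 45°: cos θ = √2/2, sin θ = √2/2.
R(45°) = [[√2/2, -√2/2], [√2/2, √2/2]].
R·v = [√2/2·3 + (-√2/2)·-2, √2/2·3 + √2/2·-2] = (3.5355, 0.7071).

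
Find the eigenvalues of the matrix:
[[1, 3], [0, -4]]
λ = -4 and λ = 1

Characteristic equation: det(A - λI) = 0
λ² - (trace)λ + (det) = 0
λ² - (-3)λ + (-4) = 0
λ² + 3λ - 4 = 0
Solving: λ = -4, 1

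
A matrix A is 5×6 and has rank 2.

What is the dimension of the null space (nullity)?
4

The rank-nullity theorem for an m×n matrix states:
rank(A) + nullity(A) = n (the number of columns).
Here n = 6 and rank(A) = 2, so nullity(A) = 6 - 2 = 4.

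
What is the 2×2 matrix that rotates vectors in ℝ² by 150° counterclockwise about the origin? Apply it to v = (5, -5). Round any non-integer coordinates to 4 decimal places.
R = [[-√3/2, -1/2], [1/2, -√3/2]]; R·v = (-1.8301, 6.8301)

A counterclockwise rotation by angle θ in ℝ² has matrix R(θ) = [[cos θ, -sin θ], [sin θ, cos θ]].
For θ = 150°: cos θ = -√3/2, sin θ = 1/2.
R(150°) = [[-√3/2, -1/2], [1/2, -√3/2]].
R·v = [-√3/2·5 + (-1/2)·-5, 1/2·5 + -√3/2·-5] = (-1.8301, 6.8301).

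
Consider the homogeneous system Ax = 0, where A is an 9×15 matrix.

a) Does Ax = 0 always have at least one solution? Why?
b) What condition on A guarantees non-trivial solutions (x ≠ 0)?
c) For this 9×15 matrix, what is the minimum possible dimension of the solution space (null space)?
a) Yes, x = 0 is always a solution. b) When A has linearly dependent columns (rank < n). c) Minimum nullity = 6.

a) x = 0 satisfies A·0 = 0, so the zero vector is always a solution.
b) Non-trivial solutions exist iff the columns of A are linearly dependent, equivalently rank(A) < n (the number of columns).
c) By rank-nullity, rank(A) + nullity(A) = n = 15. Since A has only 9 rows, rank(A) ≤ 9, so nullity(A) ≥ 15 - 9 = 6.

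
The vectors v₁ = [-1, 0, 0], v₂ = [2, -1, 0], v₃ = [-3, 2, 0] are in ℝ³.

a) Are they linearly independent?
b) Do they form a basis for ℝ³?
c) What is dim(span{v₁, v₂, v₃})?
Not independent, not a basis, dim(span) = 2

Check whether v₃ can be written as a linear combination of v₁ and v₂.
v₃ = (-1)·v₁ + (-2)·v₂ = [-3, 2, 0], so the three vectors are linearly dependent.
Thus they do not form a basis for ℝ³, and dim(span{v₁, v₂, v₃}) = 2 (spanned by v₁ and v₂).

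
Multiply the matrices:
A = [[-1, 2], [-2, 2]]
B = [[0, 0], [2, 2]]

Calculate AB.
[[4, 4], [4, 4]]

Each entry (i,j) of AB = sum over k of A[i][k]*B[k][j].
(AB)[0][0] = (-1)*(0) + (2)*(2) = 4
(AB)[0][1] = (-1)*(0) + (2)*(2) = 4
(AB)[1][0] = (-2)*(0) + (2)*(2) = 4
(AB)[1][1] = (-2)*(0) + (2)*(2) = 4
AB = [[4, 4], [4, 4]]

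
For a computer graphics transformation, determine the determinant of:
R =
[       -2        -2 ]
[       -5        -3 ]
det(R) = -4

For a 2×2 matrix [[a, b], [c, d]], det = a*d - b*c.
det(R) = (-2)*(-3) - (-2)*(-5) = 6 - 10 = -4.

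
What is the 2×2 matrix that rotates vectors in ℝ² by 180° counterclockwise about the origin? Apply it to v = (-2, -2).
R = [[-1, 0], [0, -1]]; R·v = (2, 2)

A counterclockwise rotation by angle θ in ℝ² has matrix R(θ) = [[cos θ, -sin θ], [sin θ, cos θ]].
For θ = 180°: cos θ = -1, sin θ = 0.
R(180°) = [[-1, 0], [0, -1]].
R·v = [-1·-2 + (0)·-2, 0·-2 + -1·-2] = (2, 2).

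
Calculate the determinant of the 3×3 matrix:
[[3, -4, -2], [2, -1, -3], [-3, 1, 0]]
-25

Expansion along first row:
det = 3·det([[-1,-3],[1,0]]) - -4·det([[2,-3],[-3,0]]) + -2·det([[2,-1],[-3,1]])
    = 3·(-1·0 - -3·1) - -4·(2·0 - -3·-3) + -2·(2·1 - -1·-3)
    = 3·3 - -4·-9 + -2·-1
    = 9 + -36 + 2 = -25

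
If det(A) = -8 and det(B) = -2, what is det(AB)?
16

Use the multiplicative property of determinants: det(AB) = det(A)*det(B).
det(AB) = (-8)*(-2) = 16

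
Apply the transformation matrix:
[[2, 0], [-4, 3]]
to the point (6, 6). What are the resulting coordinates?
(12, -6)

Matrix multiplication:
[[2, 0], [-4, 3]] × [6, 6]ᵀ
= [2×6 + 0×6, -4×6 + 3×6]ᵀ
= [12.0000, -6.0000]ᵀ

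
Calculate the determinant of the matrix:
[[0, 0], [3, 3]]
0

For a 2×2 matrix [[a, b], [c, d]], det = ad - bc
det = (0)(3) - (0)(3) = 0 - 0 = 0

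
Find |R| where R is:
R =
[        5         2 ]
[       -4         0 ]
det(R) = 8

For a 2×2 matrix [[a, b], [c, d]], det = a*d - b*c.
det(R) = (5)*(0) - (2)*(-4) = 0 + 8 = 8.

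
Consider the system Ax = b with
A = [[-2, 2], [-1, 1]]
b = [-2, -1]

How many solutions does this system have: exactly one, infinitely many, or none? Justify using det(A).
Infinitely many solutions

det(A) = (-2)*(1) - (2)*(-1) = 0, so A is singular (column 2 is -1 times column 1).
b = [-2, -1] = 1 * column 1 of A, so b lies in the column space of A.
A singular matrix whose right-hand side is in its column space gives a 1-parameter family of solutions — infinitely many.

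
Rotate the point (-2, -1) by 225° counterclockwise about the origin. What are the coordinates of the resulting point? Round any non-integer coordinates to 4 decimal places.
(0.7071, 2.1213)

Rotation matrix R(θ) = [[cos θ, -sin θ], [sin θ, cos θ]]; for θ = 225°:
R = [[-√2/2, √2/2], [-√2/2, -√2/2]]
Result: R × [-2, -1]ᵀ = [-√2/2·-2 + (√2/2)·-1, -√2/2·-2 + (-√2/2)·-1]ᵀ = (0.7071, 2.1213)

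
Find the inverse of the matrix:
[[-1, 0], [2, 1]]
[[-1, 0], [2, 1]]

For [[a,b],[c,d]], inverse = (1/det)·[[d,-b],[-c,a]]
det = -1·1 - 0·2 = -1
Inverse = (1/-1)·[[1, 0], [-2, -1]]
        = [[-1, 0], [2, 1]]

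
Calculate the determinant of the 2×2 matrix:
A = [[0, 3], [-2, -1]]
6

For A = [[a, b], [c, d]], det(A) = a*d - b*c.
det(A) = (0)*(-1) - (3)*(-2) = 0 - -6 = 6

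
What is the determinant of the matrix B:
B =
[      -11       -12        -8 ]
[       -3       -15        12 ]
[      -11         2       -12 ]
det(B) = 1668

Expand along row 0 (cofactor expansion): det(B) = a*(e*i - f*h) - b*(d*i - f*g) + c*(d*h - e*g), where the 3×3 is [[a, b, c], [d, e, f], [g, h, i]].
Minor M_00 = (-15)*(-12) - (12)*(2) = 180 - 24 = 156.
Minor M_01 = (-3)*(-12) - (12)*(-11) = 36 + 132 = 168.
Minor M_02 = (-3)*(2) - (-15)*(-11) = -6 - 165 = -171.
det(B) = (-11)*(156) - (-12)*(168) + (-8)*(-171) = -1716 + 2016 + 1368 = 1668.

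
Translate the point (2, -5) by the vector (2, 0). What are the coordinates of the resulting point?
(4, -5)

Translation by (2, 0):
x' = 2 + 2 = 4
y' = -5 + 0 = -5
Homogeneous matrix: [[1, 0, 2], [0, 1, 0], [0, 0, 1]]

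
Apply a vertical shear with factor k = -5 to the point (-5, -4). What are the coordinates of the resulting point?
(-5, 21)

Shear matrix for vertical shear with factor k = -5:
[[1, 0], [-5, 1]]
Result: (-5, -4) → (-5, 21)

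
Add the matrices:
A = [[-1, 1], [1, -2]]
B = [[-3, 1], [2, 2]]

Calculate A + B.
[[-4, 2], [3, 0]]

Add corresponding elements:
(-1)+(-3)=-4
(1)+(1)=2
(1)+(2)=3
(-2)+(2)=0
A + B = [[-4, 2], [3, 0]]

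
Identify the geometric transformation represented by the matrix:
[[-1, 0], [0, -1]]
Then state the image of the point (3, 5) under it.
rotation by 180° (or reflection through origin); image of (3, 5) is (-3, -5)

This matches the form [[cos θ, -sin θ], [sin θ, cos θ]] of a rotation matrix; reading off cos θ and sin θ gives the angle.
The matrix [[-1, 0], [0, -1]] represents: rotation by 180° (or reflection through origin).
Applying it to (3, 5): [-1·3 + 0·5, 0·3 + -1·5] = (-3, -5).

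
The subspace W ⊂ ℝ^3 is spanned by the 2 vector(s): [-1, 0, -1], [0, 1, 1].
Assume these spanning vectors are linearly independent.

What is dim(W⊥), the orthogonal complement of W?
dim(W⊥) = 1

For any subspace W of ℝ^n, dim(W) + dim(W⊥) = n (the whole-space dimension).
Here the given 2 vectors are linearly independent, so dim(W) = 2.
Thus dim(W⊥) = n - dim(W) = 3 - 2 = 1.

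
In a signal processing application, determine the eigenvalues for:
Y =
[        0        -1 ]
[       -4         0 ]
λ = -2, 2

Solve det(Y - λI) = 0. For a 2×2 matrix the characteristic equation is λ² - (trace)λ + det = 0.
trace(Y) = a + d = 0 + 0 = 0.
det(Y) = a*d - b*c = (0)*(0) - (-1)*(-4) = 0 - 4 = -4.
Characteristic equation: λ² - (0)λ + (-4) = 0.
Discriminant = (0)² - 4*(-4) = 0 + 16 = 16.
λ = (0 ± √16) / 2 = (0 ± 4) / 2 = -2, 2.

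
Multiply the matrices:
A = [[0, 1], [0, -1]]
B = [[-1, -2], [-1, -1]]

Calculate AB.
[[-1, -1], [1, 1]]

Each entry (i,j) of AB = sum over k of A[i][k]*B[k][j].
(AB)[0][0] = (0)*(-1) + (1)*(-1) = -1
(AB)[0][1] = (0)*(-2) + (1)*(-1) = -1
(AB)[1][0] = (0)*(-1) + (-1)*(-1) = 1
(AB)[1][1] = (0)*(-2) + (-1)*(-1) = 1
AB = [[-1, -1], [1, 1]]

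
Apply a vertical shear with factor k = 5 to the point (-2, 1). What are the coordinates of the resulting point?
(-2, -9)

Shear matrix for vertical shear with factor k = 5:
[[1, 0], [5, 1]]
Result: (-2, 1) → (-2, -9)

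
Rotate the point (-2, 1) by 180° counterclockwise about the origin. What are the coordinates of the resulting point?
(2, -1)

Rotation matrix R(θ) = [[cos θ, -sin θ], [sin θ, cos θ]]; for θ = 180°:
R = [[-1, 0], [0, -1]]
Result: R × [-2, 1]ᵀ = [-1·-2 + (0)·1, 0·-2 + (-1)·1]ᵀ = (2, -1)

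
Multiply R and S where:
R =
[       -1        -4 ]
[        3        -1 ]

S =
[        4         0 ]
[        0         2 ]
RS =
[       -4        -8 ]
[       12        -2 ]

Matrix multiplication: (RS)[i][j] = sum over k of R[i][k] * S[k][j].
  (RS)[0][0] = (-1)*(4) + (-4)*(0) = -4
  (RS)[0][1] = (-1)*(0) + (-4)*(2) = -8
  (RS)[1][0] = (3)*(4) + (-1)*(0) = 12
  (RS)[1][1] = (3)*(0) + (-1)*(2) = -2
RS =
[       -4        -8 ]
[       12        -2 ]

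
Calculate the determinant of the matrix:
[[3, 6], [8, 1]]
-45

For a 2×2 matrix [[a, b], [c, d]], det = ad - bc
det = (3)(1) - (6)(8) = 3 - 48 = -45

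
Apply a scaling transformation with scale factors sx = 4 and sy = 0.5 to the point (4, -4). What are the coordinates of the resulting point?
(16, -2.0)

Scaling matrix:
[[4, 0], [0, 0.50]]
Result: (4 × 4, -4 × 0.5) = (16, -2.0)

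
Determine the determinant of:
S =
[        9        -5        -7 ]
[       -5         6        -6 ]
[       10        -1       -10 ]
det(S) = 341

Expand along row 0 (cofactor expansion): det(S) = a*(e*i - f*h) - b*(d*i - f*g) + c*(d*h - e*g), where the 3×3 is [[a, b, c], [d, e, f], [g, h, i]].
Minor M_00 = (6)*(-10) - (-6)*(-1) = -60 - 6 = -66.
Minor M_01 = (-5)*(-10) - (-6)*(10) = 50 + 60 = 110.
Minor M_02 = (-5)*(-1) - (6)*(10) = 5 - 60 = -55.
det(S) = (9)*(-66) - (-5)*(110) + (-7)*(-55) = -594 + 550 + 385 = 341.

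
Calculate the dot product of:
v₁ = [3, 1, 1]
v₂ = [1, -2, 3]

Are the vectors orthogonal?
4, No

The dot product is the sum of products of corresponding components.
v₁·v₂ = (3)*(1) + (1)*(-2) + (1)*(3) = 3 - 2 + 3 = 4.
Two vectors are orthogonal iff their dot product is 0; here the dot product is 4, so the vectors are not orthogonal.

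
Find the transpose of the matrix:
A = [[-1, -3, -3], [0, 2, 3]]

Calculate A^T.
[[-1, 0], [-3, 2], [-3, 3]]

The transpose sends entry (i,j) to (j,i); rows become columns.
Row 0 of A: [-1, -3, -3] -> column 0 of A^T.
Row 1 of A: [0, 2, 3] -> column 1 of A^T.
A^T = [[-1, 0], [-3, 2], [-3, 3]]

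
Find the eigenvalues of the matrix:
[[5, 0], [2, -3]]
λ = -3 and λ = 5

Characteristic equation: det(A - λI) = 0
λ² - (trace)λ + (det) = 0
λ² - (2)λ + (-15) = 0
λ² - 2λ - 15 = 0
Solving: λ = -3, 5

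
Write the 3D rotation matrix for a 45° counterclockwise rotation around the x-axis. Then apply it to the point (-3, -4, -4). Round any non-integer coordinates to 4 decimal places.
R = [[1, 0, 0], [0, √2/2, -√2/2], [0, √2/2, √2/2]]; R·(-3, -4, -4) = (-3.0000, 0.0000, -5.6569)

Rotation matrix for 45° around x-axis:
cos(45°) = √2/2, sin(45°) = √2/2
R = [[1, 0, 0], [0, √2/2, -√2/2], [0, √2/2, √2/2]]
Apply to (-3, -4, -4): R·[-3, -4, -4]ᵀ = (-3.0000, 0.0000, -5.6569)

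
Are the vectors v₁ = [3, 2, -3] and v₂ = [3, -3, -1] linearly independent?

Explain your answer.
Yes, linearly independent

Two vectors are linearly dependent iff one is a scalar multiple of the other.
No single scalar k satisfies v₂ = k·v₁ (the ratios of corresponding entries disagree), so v₁ and v₂ are linearly independent.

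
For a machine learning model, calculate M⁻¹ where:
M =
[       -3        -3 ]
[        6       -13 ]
det(M) = 57
M⁻¹ =
[   -13/57      1/19 ]
[    -2/19     -1/19 ]

For a 2×2 matrix M = [[a, b], [c, d]] with det(M) ≠ 0, M⁻¹ = (1/det(M)) * [[d, -b], [-c, a]].
det(M) = (-3)*(-13) - (-3)*(6) = 39 + 18 = 57.
M⁻¹ = (1/57) * [[-13, 3], [-6, -3]].
Dividing each entry by 57 and reducing:
M⁻¹ =
[   -13/57      1/19 ]
[    -2/19     -1/19 ]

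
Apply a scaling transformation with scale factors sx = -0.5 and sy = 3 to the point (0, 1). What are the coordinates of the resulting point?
(0.0, 3)

Scaling matrix:
[[-0.50, 0], [0, 3]]
Result: (0 × -0.5, 1 × 3) = (0.0, 3)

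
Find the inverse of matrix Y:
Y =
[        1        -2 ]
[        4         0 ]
det(Y) = 8
Y⁻¹ =
[        0       1/4 ]
[     -1/2       1/8 ]

For a 2×2 matrix Y = [[a, b], [c, d]] with det(Y) ≠ 0, Y⁻¹ = (1/det(Y)) * [[d, -b], [-c, a]].
det(Y) = (1)*(0) - (-2)*(4) = 0 + 8 = 8.
Y⁻¹ = (1/8) * [[0, 2], [-4, 1]].
Dividing each entry by 8 and reducing:
Y⁻¹ =
[        0       1/4 ]
[     -1/2       1/8 ]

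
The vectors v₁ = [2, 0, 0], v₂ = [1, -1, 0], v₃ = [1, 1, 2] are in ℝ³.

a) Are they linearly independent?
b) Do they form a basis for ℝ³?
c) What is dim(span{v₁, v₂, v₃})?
Yes independent, yes basis, dim = 3

Stack v₁, v₂, v₃ as rows of a 3×3 matrix.
[[2, 0, 0]; [1, -1, 0]; [1, 1, 2]] is already lower triangular with nonzero diagonal entries (2, -1, 2), so its determinant is the product of the diagonal entries, det = (2)·(-1)·(2) = -4 ≠ 0, and the rows are linearly independent.
Three linearly independent vectors in ℝ³ form a basis for ℝ³, so dim(span{v₁,v₂,v₃}) = 3.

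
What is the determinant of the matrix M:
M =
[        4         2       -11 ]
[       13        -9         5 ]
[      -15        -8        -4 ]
det(M) = 2887

Expand along row 0 (cofactor expansion): det(M) = a*(e*i - f*h) - b*(d*i - f*g) + c*(d*h - e*g), where the 3×3 is [[a, b, c], [d, e, f], [g, h, i]].
Minor M_00 = (-9)*(-4) - (5)*(-8) = 36 + 40 = 76.
Minor M_01 = (13)*(-4) - (5)*(-15) = -52 + 75 = 23.
Minor M_02 = (13)*(-8) - (-9)*(-15) = -104 - 135 = -239.
det(M) = (4)*(76) - (2)*(23) + (-11)*(-239) = 304 - 46 + 2629 = 2887.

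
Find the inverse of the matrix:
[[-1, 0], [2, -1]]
[[-1, 0], [-2, -1]]

For [[a,b],[c,d]], inverse = (1/det)·[[d,-b],[-c,a]]
det = -1·-1 - 0·2 = 1
Inverse = (1/1)·[[-1, 0], [-2, -1]]
        = [[-1, 0], [-2, -1]]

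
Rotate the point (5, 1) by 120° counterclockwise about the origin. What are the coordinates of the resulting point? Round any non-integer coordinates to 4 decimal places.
(-3.3660, 3.8301)

Rotation matrix R(θ) = [[cos θ, -sin θ], [sin θ, cos θ]]; for θ = 120°:
R = [[-1/2, -√3/2], [√3/2, -1/2]]
Result: R × [5, 1]ᵀ = [-1/2·5 + (-√3/2)·1, √3/2·5 + (-1/2)·1]ᵀ = (-3.3660, 3.8301)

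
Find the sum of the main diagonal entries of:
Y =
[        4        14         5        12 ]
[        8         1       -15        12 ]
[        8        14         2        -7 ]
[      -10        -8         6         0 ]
tr(Y) = 4 + 1 + 2 + 0 = 7

The trace of a square matrix is the sum of its diagonal entries.
Diagonal entries of Y: Y[0][0] = 4, Y[1][1] = 1, Y[2][2] = 2, Y[3][3] = 0.
tr(Y) = 4 + 1 + 2 + 0 = 7.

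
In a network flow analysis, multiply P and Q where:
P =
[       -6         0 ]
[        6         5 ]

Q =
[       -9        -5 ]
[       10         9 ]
PQ =
[       54        30 ]
[       -4        15 ]

Matrix multiplication: (PQ)[i][j] = sum over k of P[i][k] * Q[k][j].
  (PQ)[0][0] = (-6)*(-9) + (0)*(10) = 54
  (PQ)[0][1] = (-6)*(-5) + (0)*(9) = 30
  (PQ)[1][0] = (6)*(-9) + (5)*(10) = -4
  (PQ)[1][1] = (6)*(-5) + (5)*(9) = 15
PQ =
[       54        30 ]
[       -4        15 ]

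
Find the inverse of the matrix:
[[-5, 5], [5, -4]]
[[4/5, 1], [1, 1]]

For [[a,b],[c,d]], inverse = (1/det)·[[d,-b],[-c,a]]
det = -5·-4 - 5·5 = -5
Inverse = (1/-5)·[[-4, -5], [-5, -5]]
        = [[4/5, 1], [1, 1]]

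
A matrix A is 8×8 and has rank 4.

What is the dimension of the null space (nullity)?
4

The rank-nullity theorem for an m×n matrix states:
rank(A) + nullity(A) = n (the number of columns).
Here n = 8 and rank(A) = 4, so nullity(A) = 8 - 4 = 4.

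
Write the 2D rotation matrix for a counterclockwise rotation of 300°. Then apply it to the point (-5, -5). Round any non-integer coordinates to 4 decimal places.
R = [[1/2, √3/2], [-√3/2, 1/2]]; R·(-5, -5) = (-6.8301, 1.8301)

Rotation matrix formula: R(θ) = [[cos θ, -sin θ], [sin θ, cos θ]]
For θ = 300°:
cos(300°) = 1/2
sin(300°) = -√3/2
R = [[1/2, √3/2], [-√3/2, 1/2]]
Apply to (-5, -5): [1/2·-5 + (√3/2)·-5, -√3/2·-5 + 1/2·-5] = (-6.8301, 1.8301)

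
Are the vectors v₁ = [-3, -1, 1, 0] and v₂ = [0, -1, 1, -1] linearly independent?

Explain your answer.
Yes, linearly independent

Two vectors are linearly dependent iff one is a scalar multiple of the other.
No single scalar k satisfies v₂ = k·v₁ (the ratios of corresponding entries disagree), so v₁ and v₂ are linearly independent.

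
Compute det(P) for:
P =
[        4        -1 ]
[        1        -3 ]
det(P) = -11

For a 2×2 matrix [[a, b], [c, d]], det = a*d - b*c.
det(P) = (4)*(-3) - (-1)*(1) = -12 + 1 = -11.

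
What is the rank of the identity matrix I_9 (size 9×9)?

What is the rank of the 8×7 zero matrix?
rank(I_9) = 9, rank(0) = 0

The identity I_9 has 9 columns that are the standard basis vectors e_1, …, e_9. These are linearly independent, so all 9 columns are pivots and rank(I_9) = 9.
The 8×7 zero matrix has every entry zero, so every row is the zero row and there are no pivots; rank(0) = 0.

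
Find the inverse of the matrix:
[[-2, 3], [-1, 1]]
[[1, -3], [1, -2]]

For [[a,b],[c,d]], inverse = (1/det)·[[d,-b],[-c,a]]
det = -2·1 - 3·-1 = 1
Inverse = (1/1)·[[1, -3], [1, -2]]
        = [[1, -3], [1, -2]]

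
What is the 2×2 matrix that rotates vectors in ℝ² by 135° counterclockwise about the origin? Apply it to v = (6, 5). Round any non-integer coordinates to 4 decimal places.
R = [[-√2/2, -√2/2], [√2/2, -√2/2]]; R·v = (-7.7782, 0.7071)

A counterclockwise rotation by angle θ in ℝ² has matrix R(θ) = [[cos θ, -sin θ], [sin θ, cos θ]].
For θ = 135°: cos θ = -√2/2, sin θ = √2/2.
R(135°) = [[-√2/2, -√2/2], [√2/2, -√2/2]].
R·v = [-√2/2·6 + (-√2/2)·5, √2/2·6 + -√2/2·5] = (-7.7782, 0.7071).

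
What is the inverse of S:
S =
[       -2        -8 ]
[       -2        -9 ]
det(S) = 2
S⁻¹ =
[     -9/2         4 ]
[        1        -1 ]

For a 2×2 matrix S = [[a, b], [c, d]] with det(S) ≠ 0, S⁻¹ = (1/det(S)) * [[d, -b], [-c, a]].
det(S) = (-2)*(-9) - (-8)*(-2) = 18 - 16 = 2.
S⁻¹ = (1/2) * [[-9, 8], [2, -2]].
Dividing each entry by 2 and reducing:
S⁻¹ =
[     -9/2         4 ]
[        1        -1 ]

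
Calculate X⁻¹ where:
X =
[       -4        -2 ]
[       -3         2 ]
det(X) = -14
X⁻¹ =
[     -1/7      -1/7 ]
[    -3/14       2/7 ]

For a 2×2 matrix X = [[a, b], [c, d]] with det(X) ≠ 0, X⁻¹ = (1/det(X)) * [[d, -b], [-c, a]].
det(X) = (-4)*(2) - (-2)*(-3) = -8 - 6 = -14.
X⁻¹ = (1/-14) * [[2, 2], [3, -4]].
Dividing each entry by -14 and reducing:
X⁻¹ =
[     -1/7      -1/7 ]
[    -3/14       2/7 ]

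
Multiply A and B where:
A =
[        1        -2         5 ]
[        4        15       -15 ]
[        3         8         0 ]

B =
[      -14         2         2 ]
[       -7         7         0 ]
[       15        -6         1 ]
AB =
[       75       -42         7 ]
[     -386       203        -7 ]
[      -98        62         6 ]

Matrix multiplication: (AB)[i][j] = sum over k of A[i][k] * B[k][j].
  (AB)[0][0] = (1)*(-14) + (-2)*(-7) + (5)*(15) = 75
  (AB)[0][1] = (1)*(2) + (-2)*(7) + (5)*(-6) = -42
  (AB)[0][2] = (1)*(2) + (-2)*(0) + (5)*(1) = 7
  (AB)[1][0] = (4)*(-14) + (15)*(-7) + (-15)*(15) = -386
  (AB)[1][1] = (4)*(2) + (15)*(7) + (-15)*(-6) = 203
  (AB)[1][2] = (4)*(2) + (15)*(0) + (-15)*(1) = -7
  (AB)[2][0] = (3)*(-14) + (8)*(-7) + (0)*(15) = -98
  (AB)[2][1] = (3)*(2) + (8)*(7) + (0)*(-6) = 62
  (AB)[2][2] = (3)*(2) + (8)*(0) + (0)*(1) = 6
AB =
[       75       -42         7 ]
[     -386       203        -7 ]
[      -98        62         6 ]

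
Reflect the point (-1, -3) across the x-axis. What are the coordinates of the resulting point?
(-1, 3)

Reflection across x-axis: (-1, -3) → (-1, 3)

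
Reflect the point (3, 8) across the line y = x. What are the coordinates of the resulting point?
(8, 3)

Reflection across line y = x: (3, 8) → (8, 3)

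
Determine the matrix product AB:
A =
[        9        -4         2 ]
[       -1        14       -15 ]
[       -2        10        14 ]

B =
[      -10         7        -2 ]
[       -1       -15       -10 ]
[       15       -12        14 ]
AB =
[      -56        99        50 ]
[     -229       -37      -348 ]
[      220      -332       100 ]

Matrix multiplication: (AB)[i][j] = sum over k of A[i][k] * B[k][j].
  (AB)[0][0] = (9)*(-10) + (-4)*(-1) + (2)*(15) = -56
  (AB)[0][1] = (9)*(7) + (-4)*(-15) + (2)*(-12) = 99
  (AB)[0][2] = (9)*(-2) + (-4)*(-10) + (2)*(14) = 50
  (AB)[1][0] = (-1)*(-10) + (14)*(-1) + (-15)*(15) = -229
  (AB)[1][1] = (-1)*(7) + (14)*(-15) + (-15)*(-12) = -37
  (AB)[1][2] = (-1)*(-2) + (14)*(-10) + (-15)*(14) = -348
  (AB)[2][0] = (-2)*(-10) + (10)*(-1) + (14)*(15) = 220
  (AB)[2][1] = (-2)*(7) + (10)*(-15) + (14)*(-12) = -332
  (AB)[2][2] = (-2)*(-2) + (10)*(-10) + (14)*(14) = 100
AB =
[      -56        99        50 ]
[     -229       -37      -348 ]
[      220      -332       100 ]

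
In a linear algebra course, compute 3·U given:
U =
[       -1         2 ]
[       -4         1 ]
3U =
[       -3         6 ]
[      -12         3 ]

Scalar multiplication is elementwise: (3U)[i][j] = 3 * U[i][j].
  (3U)[0][0] = 3 * (-1) = -3
  (3U)[0][1] = 3 * (2) = 6
  (3U)[1][0] = 3 * (-4) = -12
  (3U)[1][1] = 3 * (1) = 3
3U =
[       -3         6 ]
[      -12         3 ]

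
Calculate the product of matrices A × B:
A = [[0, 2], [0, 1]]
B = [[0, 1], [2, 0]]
[[4, 0], [2, 0]]

Matrix multiplication:
C[0][0] = 0×0 + 2×2 = 4
C[0][1] = 0×1 + 2×0 = 0
C[1][0] = 0×0 + 1×2 = 2
C[1][1] = 0×1 + 1×0 = 0
Result: [[4, 0], [2, 0]]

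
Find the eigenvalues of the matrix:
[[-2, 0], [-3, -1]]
λ = -2 and λ = -1

Characteristic equation: det(A - λI) = 0
λ² - (trace)λ + (det) = 0
λ² - (-3)λ + (2) = 0
λ² + 3λ + 2 = 0
Solving: λ = -2, -1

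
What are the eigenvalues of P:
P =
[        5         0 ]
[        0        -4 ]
λ = -4, 5

Solve det(P - λI) = 0. For a 2×2 matrix the characteristic equation is λ² - (trace)λ + det = 0.
trace(P) = a + d = 5 - 4 = 1.
det(P) = a*d - b*c = (5)*(-4) - (0)*(0) = -20 - 0 = -20.
Characteristic equation: λ² - (1)λ + (-20) = 0.
Discriminant = (1)² - 4*(-20) = 1 + 80 = 81.
λ = (1 ± √81) / 2 = (1 ± 9) / 2 = -4, 5.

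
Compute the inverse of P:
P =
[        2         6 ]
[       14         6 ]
det(P) = -72
P⁻¹ =
[    -1/12      1/12 ]
[     7/36     -1/36 ]

For a 2×2 matrix P = [[a, b], [c, d]] with det(P) ≠ 0, P⁻¹ = (1/det(P)) * [[d, -b], [-c, a]].
det(P) = (2)*(6) - (6)*(14) = 12 - 84 = -72.
P⁻¹ = (1/-72) * [[6, -6], [-14, 2]].
Dividing each entry by -72 and reducing:
P⁻¹ =
[    -1/12      1/12 ]
[     7/36     -1/36 ]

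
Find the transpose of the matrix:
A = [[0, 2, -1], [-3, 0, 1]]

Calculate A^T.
[[0, -3], [2, 0], [-1, 1]]

The transpose sends entry (i,j) to (j,i); rows become columns.
Row 0 of A: [0, 2, -1] -> column 0 of A^T.
Row 1 of A: [-3, 0, 1] -> column 1 of A^T.
A^T = [[0, -3], [2, 0], [-1, 1]]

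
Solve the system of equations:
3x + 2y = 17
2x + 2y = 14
x = 3, y = 4

Use elimination (row reduction):
Equation 1: 3x + 2y = 17.
Equation 2: 2x + 2y = 14.
Multiply Eq1 by 2 and Eq2 by 3: 6x + 4y = 34;  6x + 6y = 42.
Subtract: (2)y = 8, so y = 4.
Back-substitute into Eq1: 3x + 2*(4) = 17, so x = 3.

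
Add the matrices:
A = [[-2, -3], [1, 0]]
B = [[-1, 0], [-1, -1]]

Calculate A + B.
[[-3, -3], [0, -1]]

Add corresponding elements:
(-2)+(-1)=-3
(-3)+(0)=-3
(1)+(-1)=0
(0)+(-1)=-1
A + B = [[-3, -3], [0, -1]]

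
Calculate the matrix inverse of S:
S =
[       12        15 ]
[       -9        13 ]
det(S) = 291
S⁻¹ =
[   13/291     -5/97 ]
[     3/97      4/97 ]

For a 2×2 matrix S = [[a, b], [c, d]] with det(S) ≠ 0, S⁻¹ = (1/det(S)) * [[d, -b], [-c, a]].
det(S) = (12)*(13) - (15)*(-9) = 156 + 135 = 291.
S⁻¹ = (1/291) * [[13, -15], [9, 12]].
Dividing each entry by 291 and reducing:
S⁻¹ =
[   13/291     -5/97 ]
[     3/97      4/97 ]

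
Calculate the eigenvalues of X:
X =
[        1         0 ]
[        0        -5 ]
λ = -5, 1

Solve det(X - λI) = 0. For a 2×2 matrix the characteristic equation is λ² - (trace)λ + det = 0.
trace(X) = a + d = 1 - 5 = -4.
det(X) = a*d - b*c = (1)*(-5) - (0)*(0) = -5 - 0 = -5.
Characteristic equation: λ² - (-4)λ + (-5) = 0.
Discriminant = (-4)² - 4*(-5) = 16 + 20 = 36.
λ = (-4 ± √36) / 2 = (-4 ± 6) / 2 = -5, 1.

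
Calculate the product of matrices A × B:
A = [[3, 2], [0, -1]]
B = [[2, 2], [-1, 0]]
[[4, 6], [1, 0]]

Matrix multiplication:
C[0][0] = 3×2 + 2×-1 = 4
C[0][1] = 3×2 + 2×0 = 6
C[1][0] = 0×2 + -1×-1 = 1
C[1][1] = 0×2 + -1×0 = 0
Result: [[4, 6], [1, 0]]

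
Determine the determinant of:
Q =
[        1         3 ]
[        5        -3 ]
det(Q) = -18

For a 2×2 matrix [[a, b], [c, d]], det = a*d - b*c.
det(Q) = (1)*(-3) - (3)*(5) = -3 - 15 = -18.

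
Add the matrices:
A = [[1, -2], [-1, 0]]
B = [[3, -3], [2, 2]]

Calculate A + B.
[[4, -5], [1, 2]]

Add corresponding elements:
(1)+(3)=4
(-2)+(-3)=-5
(-1)+(2)=1
(0)+(2)=2
A + B = [[4, -5], [1, 2]]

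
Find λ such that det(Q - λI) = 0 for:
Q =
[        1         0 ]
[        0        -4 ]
λ = -4, 1

Solve det(Q - λI) = 0. For a 2×2 matrix the characteristic equation is λ² - (trace)λ + det = 0.
trace(Q) = a + d = 1 - 4 = -3.
det(Q) = a*d - b*c = (1)*(-4) - (0)*(0) = -4 - 0 = -4.
Characteristic equation: λ² - (-3)λ + (-4) = 0.
Discriminant = (-3)² - 4*(-4) = 9 + 16 = 25.
λ = (-3 ± √25) / 2 = (-3 ± 5) / 2 = -4, 1.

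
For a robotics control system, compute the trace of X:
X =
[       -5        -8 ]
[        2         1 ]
tr(X) = -5 + 1 = -4

The trace of a square matrix is the sum of its diagonal entries.
Diagonal entries of X: X[0][0] = -5, X[1][1] = 1.
tr(X) = -5 + 1 = -4.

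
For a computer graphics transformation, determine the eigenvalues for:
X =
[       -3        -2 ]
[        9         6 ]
λ = 0, 3

Solve det(X - λI) = 0. For a 2×2 matrix the characteristic equation is λ² - (trace)λ + det = 0.
trace(X) = a + d = -3 + 6 = 3.
det(X) = a*d - b*c = (-3)*(6) - (-2)*(9) = -18 + 18 = 0.
Characteristic equation: λ² - (3)λ + (0) = 0.
Discriminant = (3)² - 4*(0) = 9 - 0 = 9.
λ = (3 ± √9) / 2 = (3 ± 3) / 2 = 0, 3.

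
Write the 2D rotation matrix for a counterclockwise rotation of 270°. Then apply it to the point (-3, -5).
R = [[0, 1], [-1, 0]]; R·(-3, -5) = (-5, 3)

Rotation matrix formula: R(θ) = [[cos θ, -sin θ], [sin θ, cos θ]]
For θ = 270°:
cos(270°) = 0
sin(270°) = -1
R = [[0, 1], [-1, 0]]
Apply to (-3, -5): [0·-3 + (1)·-5, -1·-3 + 0·-5] = (-5, 3)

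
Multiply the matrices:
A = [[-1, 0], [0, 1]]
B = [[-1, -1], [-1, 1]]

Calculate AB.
[[1, 1], [-1, 1]]

Each entry (i,j) of AB = sum over k of A[i][k]*B[k][j].
(AB)[0][0] = (-1)*(-1) + (0)*(-1) = 1
(AB)[0][1] = (-1)*(-1) + (0)*(1) = 1
(AB)[1][0] = (0)*(-1) + (1)*(-1) = -1
(AB)[1][1] = (0)*(-1) + (1)*(1) = 1
AB = [[1, 1], [-1, 1]]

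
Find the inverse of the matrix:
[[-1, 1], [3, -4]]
[[-4, -1], [-3, -1]]

For [[a,b],[c,d]], inverse = (1/det)·[[d,-b],[-c,a]]
det = -1·-4 - 1·3 = 1
Inverse = (1/1)·[[-4, -1], [-3, -1]]
        = [[-4, -1], [-3, -1]]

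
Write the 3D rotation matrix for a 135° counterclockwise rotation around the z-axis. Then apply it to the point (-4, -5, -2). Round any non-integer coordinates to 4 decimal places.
R = [[-√2/2, -√2/2, 0], [√2/2, -√2/2, 0], [0, 0, 1]]; R·(-4, -5, -2) = (6.3640, 0.7071, -2.0000)

Rotation matrix for 135° around z-axis:
cos(135°) = -√2/2, sin(135°) = √2/2
R = [[-√2/2, -√2/2, 0], [√2/2, -√2/2, 0], [0, 0, 1]]
Apply to (-4, -5, -2): R·[-4, -5, -2]ᵀ = (6.3640, 0.7071, -2.0000)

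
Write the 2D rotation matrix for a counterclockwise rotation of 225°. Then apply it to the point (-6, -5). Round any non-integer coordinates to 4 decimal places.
R = [[-√2/2, √2/2], [-√2/2, -√2/2]]; R·(-6, -5) = (0.7071, 7.7782)

Rotation matrix formula: R(θ) = [[cos θ, -sin θ], [sin θ, cos θ]]
For θ = 225°:
cos(225°) = -√2/2
sin(225°) = -√2/2
R = [[-√2/2, √2/2], [-√2/2, -√2/2]]
Apply to (-6, -5): [-√2/2·-6 + (√2/2)·-5, -√2/2·-6 + -√2/2·-5] = (0.7071, 7.7782)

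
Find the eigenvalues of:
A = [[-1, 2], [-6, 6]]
λ = 2, 3

Solve det(A - λI) = 0. For a 2×2 matrix this is λ² - (trace)λ + det = 0.
trace(A) = -1 + 6 = 5.
det(A) = (-1)*(6) - (2)*(-6) = -6 + 12 = 6.
Characteristic equation: λ² - (5)λ + (6) = 0.
Discriminant: (5)² - 4*(6) = 25 - 24 = 1.
Roots: λ = (5 ± √1) / 2 = 2, 3.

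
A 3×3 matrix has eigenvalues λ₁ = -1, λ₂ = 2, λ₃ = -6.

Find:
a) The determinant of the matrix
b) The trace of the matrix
det = 12, trace = -5

Two standard eigenvalue identities:
- det(A) equals the product of the eigenvalues (counted with multiplicity).
- trace(A) equals the sum of the eigenvalues.
det(A) = (-1)*(2)*(-6) = 12.
trace(A) = -1 + 2 - 6 = -5.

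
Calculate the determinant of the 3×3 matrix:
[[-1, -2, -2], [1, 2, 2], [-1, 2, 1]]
0

Expansion along first row:
det = -1·det([[2,2],[2,1]]) - -2·det([[1,2],[-1,1]]) + -2·det([[1,2],[-1,2]])
    = -1·(2·1 - 2·2) - -2·(1·1 - 2·-1) + -2·(1·2 - 2·-1)
    = -1·-2 - -2·3 + -2·4
    = 2 + 6 + -8 = 0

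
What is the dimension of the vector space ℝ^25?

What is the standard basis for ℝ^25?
Dimension = 25; standard basis = {e_1, e_2, e_3, …, e_25}

ℝ^25 is the space of 25-tuples of real numbers; its dimension is 25.
The standard basis consists of 25 vectors: e_1, e_2, e_3, …, e_25, where e_i is the vector with 1 in position i and 0 elsewhere.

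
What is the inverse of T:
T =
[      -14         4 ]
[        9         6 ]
det(T) = -120
T⁻¹ =
[    -1/20      1/30 ]
[     3/40      7/60 ]

For a 2×2 matrix T = [[a, b], [c, d]] with det(T) ≠ 0, T⁻¹ = (1/det(T)) * [[d, -b], [-c, a]].
det(T) = (-14)*(6) - (4)*(9) = -84 - 36 = -120.
T⁻¹ = (1/-120) * [[6, -4], [-9, -14]].
Dividing each entry by -120 and reducing:
T⁻¹ =
[    -1/20      1/30 ]
[     3/40      7/60 ]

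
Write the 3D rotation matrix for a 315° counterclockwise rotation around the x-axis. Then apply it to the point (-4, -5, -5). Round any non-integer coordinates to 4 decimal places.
R = [[1, 0, 0], [0, √2/2, √2/2], [0, -√2/2, √2/2]]; R·(-4, -5, -5) = (-4.0000, -7.0711, 0.0000)

Rotation matrix for 315° around x-axis:
cos(315°) = √2/2, sin(315°) = -√2/2
R = [[1, 0, 0], [0, √2/2, √2/2], [0, -√2/2, √2/2]]
Apply to (-4, -5, -5): R·[-4, -5, -5]ᵀ = (-4.0000, -7.0711, 0.0000)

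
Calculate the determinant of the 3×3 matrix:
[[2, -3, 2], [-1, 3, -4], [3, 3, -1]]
33

Expansion along first row:
det = 2·det([[3,-4],[3,-1]]) - -3·det([[-1,-4],[3,-1]]) + 2·det([[-1,3],[3,3]])
    = 2·(3·-1 - -4·3) - -3·(-1·-1 - -4·3) + 2·(-1·3 - 3·3)
    = 2·9 - -3·13 + 2·-12
    = 18 + 39 + -24 = 33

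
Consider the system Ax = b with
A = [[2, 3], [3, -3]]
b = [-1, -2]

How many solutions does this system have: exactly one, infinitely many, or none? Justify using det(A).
Exactly one solution

Compute det(A) = (2)*(-3) - (3)*(3) = -15.
Because det(A) ≠ 0, A is invertible and Ax = b has a unique solution for every b (here x = A⁻¹ b).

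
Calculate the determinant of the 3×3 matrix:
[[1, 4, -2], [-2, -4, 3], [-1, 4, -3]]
-12

Expansion along first row:
det = 1·det([[-4,3],[4,-3]]) - 4·det([[-2,3],[-1,-3]]) + -2·det([[-2,-4],[-1,4]])
    = 1·(-4·-3 - 3·4) - 4·(-2·-3 - 3·-1) + -2·(-2·4 - -4·-1)
    = 1·0 - 4·9 + -2·-12
    = 0 + -36 + 24 = -12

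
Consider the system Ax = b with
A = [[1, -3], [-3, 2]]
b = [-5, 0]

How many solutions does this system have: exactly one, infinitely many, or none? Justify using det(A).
Exactly one solution

Compute det(A) = (1)*(2) - (-3)*(-3) = -7.
Because det(A) ≠ 0, A is invertible and Ax = b has a unique solution for every b (here x = A⁻¹ b).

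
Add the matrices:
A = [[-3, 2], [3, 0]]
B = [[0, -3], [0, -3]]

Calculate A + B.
[[-3, -1], [3, -3]]

Add corresponding elements:
(-3)+(0)=-3
(2)+(-3)=-1
(3)+(0)=3
(0)+(-3)=-3
A + B = [[-3, -1], [3, -3]]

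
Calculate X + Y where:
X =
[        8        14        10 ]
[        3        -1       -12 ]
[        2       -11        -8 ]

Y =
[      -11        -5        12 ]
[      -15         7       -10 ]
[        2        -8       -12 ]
X + Y =
[       -3         9        22 ]
[      -12         6       -22 ]
[        4       -19       -20 ]

Matrix addition is elementwise: (X+Y)[i][j] = X[i][j] + Y[i][j].
  (X+Y)[0][0] = (8) + (-11) = -3
  (X+Y)[0][1] = (14) + (-5) = 9
  (X+Y)[0][2] = (10) + (12) = 22
  (X+Y)[1][0] = (3) + (-15) = -12
  (X+Y)[1][1] = (-1) + (7) = 6
  (X+Y)[1][2] = (-12) + (-10) = -22
  (X+Y)[2][0] = (2) + (2) = 4
  (X+Y)[2][1] = (-11) + (-8) = -19
  (X+Y)[2][2] = (-8) + (-12) = -20
X + Y =
[       -3         9        22 ]
[      -12         6       -22 ]
[        4       -19       -20 ]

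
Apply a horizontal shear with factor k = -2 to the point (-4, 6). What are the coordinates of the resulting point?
(-16, 6)

Shear matrix for horizontal shear with factor k = -2:
[[1, -2], [0, 1]]
Result: (-4, 6) → (-16, 6)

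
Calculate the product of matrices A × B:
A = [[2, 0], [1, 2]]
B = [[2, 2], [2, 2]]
[[4, 4], [6, 6]]

Matrix multiplication:
C[0][0] = 2×2 + 0×2 = 4
C[0][1] = 2×2 + 0×2 = 4
C[1][0] = 1×2 + 2×2 = 6
C[1][1] = 1×2 + 2×2 = 6
Result: [[4, 4], [6, 6]]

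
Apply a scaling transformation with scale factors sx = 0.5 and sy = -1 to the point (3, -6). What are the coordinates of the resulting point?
(1.5, 6)

Scaling matrix:
[[0.50, 0], [0, -1]]
Result: (3 × 0.5, -6 × -1) = (1.5, 6)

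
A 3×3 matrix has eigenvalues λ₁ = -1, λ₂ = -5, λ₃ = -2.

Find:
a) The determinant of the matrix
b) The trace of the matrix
det = -10, trace = -8

Two standard eigenvalue identities:
- det(A) equals the product of the eigenvalues (counted with multiplicity).
- trace(A) equals the sum of the eigenvalues.
det(A) = (-1)*(-5)*(-2) = -10.
trace(A) = -1 - 5 - 2 = -8.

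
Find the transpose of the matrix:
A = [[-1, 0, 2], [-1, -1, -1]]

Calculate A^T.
[[-1, -1], [0, -1], [2, -1]]

The transpose sends entry (i,j) to (j,i); rows become columns.
Row 0 of A: [-1, 0, 2] -> column 0 of A^T.
Row 1 of A: [-1, -1, -1] -> column 1 of A^T.
A^T = [[-1, -1], [0, -1], [2, -1]]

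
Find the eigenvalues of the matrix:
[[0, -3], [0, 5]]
λ = 0 and λ = 5

Characteristic equation: det(A - λI) = 0
λ² - (trace)λ + (det) = 0
λ² - (5)λ + (0) = 0
λ² - 5λ + 0 = 0
Solving: λ = 0, 5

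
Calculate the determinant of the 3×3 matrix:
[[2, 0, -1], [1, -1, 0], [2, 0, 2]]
-6

Expansion along first row:
det = 2·det([[-1,0],[0,2]]) - 0·det([[1,0],[2,2]]) + -1·det([[1,-1],[2,0]])
    = 2·(-1·2 - 0·0) - 0·(1·2 - 0·2) + -1·(1·0 - -1·2)
    = 2·-2 - 0·2 + -1·2
    = -4 + 0 + -2 = -6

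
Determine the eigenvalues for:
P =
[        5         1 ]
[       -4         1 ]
λ = 3, 3

Solve det(P - λI) = 0. For a 2×2 matrix the characteristic equation is λ² - (trace)λ + det = 0.
trace(P) = a + d = 5 + 1 = 6.
det(P) = a*d - b*c = (5)*(1) - (1)*(-4) = 5 + 4 = 9.
Characteristic equation: λ² - (6)λ + (9) = 0.
Discriminant = (6)² - 4*(9) = 36 - 36 = 0.
λ = (6 ± √0) / 2 = (6 ± 0) / 2 = 3, 3.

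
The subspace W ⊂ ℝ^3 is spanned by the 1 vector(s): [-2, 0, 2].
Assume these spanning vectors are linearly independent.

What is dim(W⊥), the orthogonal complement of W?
dim(W⊥) = 2

For any subspace W of ℝ^n, dim(W) + dim(W⊥) = n (the whole-space dimension).
Here the given 1 vectors are linearly independent, so dim(W) = 1.
Thus dim(W⊥) = n - dim(W) = 3 - 1 = 2.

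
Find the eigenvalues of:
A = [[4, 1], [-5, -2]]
λ = -1, 3

Solve det(A - λI) = 0. For a 2×2 matrix this is λ² - (trace)λ + det = 0.
trace(A) = 4 - 2 = 2.
det(A) = (4)*(-2) - (1)*(-5) = -8 + 5 = -3.
Characteristic equation: λ² - (2)λ + (-3) = 0.
Discriminant: (2)² - 4*(-3) = 4 + 12 = 16.
Roots: λ = (2 ± √16) / 2 = -1, 3.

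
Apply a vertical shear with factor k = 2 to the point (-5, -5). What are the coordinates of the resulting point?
(-5, -15)

Shear matrix for vertical shear with factor k = 2:
[[1, 0], [2, 1]]
Result: (-5, -5) → (-5, -15)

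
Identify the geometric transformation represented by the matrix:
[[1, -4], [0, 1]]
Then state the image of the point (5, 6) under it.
horizontal shear with factor -4; image of (5, 6) is (-19, 6)

The matrix [[1, k], [0, 1]] sends (x, y) to (x + -4y, y), leaving the y-coordinate fixed: a horizontal shear.
The matrix [[1, -4], [0, 1]] represents: horizontal shear with factor -4.
Applying it to (5, 6): [1·5 + -4·6, 0·5 + 1·6] = (-19, 6).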